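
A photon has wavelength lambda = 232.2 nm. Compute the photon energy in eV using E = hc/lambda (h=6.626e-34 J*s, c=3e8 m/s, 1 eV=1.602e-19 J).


E = hc / lambda
= (6.626e-34)(3e8) / (232.2e-9)
= 1.9878e-25 / 2.3220e-07
= 8.5607e-19 J
Converting to eV: 8.5607e-19 / 1.602e-19
= 5.3438 eV

5.3438


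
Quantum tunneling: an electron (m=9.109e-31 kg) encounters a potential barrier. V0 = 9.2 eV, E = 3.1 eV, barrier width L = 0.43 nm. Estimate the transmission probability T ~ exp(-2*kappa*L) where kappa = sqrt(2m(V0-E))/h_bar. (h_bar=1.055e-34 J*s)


V0 - E = 6.1 eV = 9.7722e-19 J
kappa = sqrt(2 * m * (V0-E)) / h_bar
= sqrt(2 * 9.109e-31 * 9.7722e-19) / 1.055e-34
= 1.2647e+10 /m
2*kappa*L = 2 * 1.2647e+10 * 0.43e-9
= 10.8766
T = exp(-10.8766) = 1.889555e-05

1.889555e-05


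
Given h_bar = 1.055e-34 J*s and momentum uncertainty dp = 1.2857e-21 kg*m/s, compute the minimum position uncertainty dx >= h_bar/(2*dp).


dx = h_bar / (2 * dp)
= 1.055e-34 / (2 * 1.2857e-21)
= 1.055e-34 / 2.5714e-21
= 4.1028e-14 m

4.1028e-14


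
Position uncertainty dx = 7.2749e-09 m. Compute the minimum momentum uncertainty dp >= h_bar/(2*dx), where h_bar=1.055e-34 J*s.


dp = h_bar / (2 * dx)
= 1.055e-34 / (2 * 7.2749e-09)
= 1.055e-34 / 1.4550e-08
= 7.2510e-27 kg*m/s

7.2510e-27


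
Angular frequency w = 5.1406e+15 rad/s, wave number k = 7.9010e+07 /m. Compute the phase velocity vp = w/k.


vp = w / k
= 5.1406e+15 / 7.9010e+07
= 6.5063e+07 m/s

6.5063e+07


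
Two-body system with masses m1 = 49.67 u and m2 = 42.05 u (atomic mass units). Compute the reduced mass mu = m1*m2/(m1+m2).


mu = m1 * m2 / (m1 + m2)
= 49.67 * 42.05 / (49.67 + 42.05)
= 2088.6235 / 91.72
= 22.7717 u

22.7717


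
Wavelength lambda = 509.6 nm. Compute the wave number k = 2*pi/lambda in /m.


k = 2 * pi / lambda
= 6.2832 / (509.6e-9)
= 6.2832 / 5.0960e-07
= 1.2330e+07 /m

1.2330e+07


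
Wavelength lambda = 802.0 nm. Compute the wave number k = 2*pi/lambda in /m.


k = 2 * pi / lambda
= 6.2832 / (802.0e-9)
= 6.2832 / 8.0200e-07
= 7.8344e+06 /m

7.8344e+06


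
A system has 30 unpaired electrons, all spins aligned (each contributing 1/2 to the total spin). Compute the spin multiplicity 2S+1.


Total spin S = N * (1/2) = 30 * 0.5 = 15.0
Spin multiplicity = 2S + 1
= 2 * 15.0 + 1
= 31

31


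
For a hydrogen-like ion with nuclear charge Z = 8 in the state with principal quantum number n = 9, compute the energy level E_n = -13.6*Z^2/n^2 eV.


E_n = -13.6 * Z^2 / n^2
= -13.6 * 8^2 / 9^2
= -13.6 * 64 / 81
= -10.7457 eV

-10.7457


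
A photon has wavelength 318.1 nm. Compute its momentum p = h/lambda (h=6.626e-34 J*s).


p = h / lambda
= 6.626e-34 / (318.1e-9)
= 6.626e-34 / 3.1810e-07
= 2.0830e-27 kg*m/s

2.0830e-27


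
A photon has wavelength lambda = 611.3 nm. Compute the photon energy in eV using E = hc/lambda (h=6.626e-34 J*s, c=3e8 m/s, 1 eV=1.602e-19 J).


E = hc / lambda
= (6.626e-34)(3e8) / (611.3e-9)
= 1.9878e-25 / 6.1130e-07
= 3.2518e-19 J
Converting to eV: 3.2518e-19 / 1.602e-19
= 2.0298 eV

2.0298


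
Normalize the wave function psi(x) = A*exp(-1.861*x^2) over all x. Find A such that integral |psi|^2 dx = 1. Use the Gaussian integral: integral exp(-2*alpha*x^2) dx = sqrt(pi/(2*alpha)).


integral |psi|^2 dx = A^2 * sqrt(pi/(2*alpha)) = 1
A^2 = sqrt(2*alpha/pi)
= sqrt(2 * 1.861 / pi)
= 1.088462
A = sqrt(1.088462)
= 1.0433

1.0433


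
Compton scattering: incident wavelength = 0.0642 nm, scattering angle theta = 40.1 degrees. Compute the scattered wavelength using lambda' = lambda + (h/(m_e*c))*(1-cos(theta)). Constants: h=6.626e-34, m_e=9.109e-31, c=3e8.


Compton wavelength: h/(m_e*c) = 2.4247e-12 m
d_lambda = 2.4247e-12 * (1 - cos(40.1 deg))
= 2.4247e-12 * 0.235079
= 5.7000e-13 m = 0.00057 nm
lambda' = 0.0642 + 0.00057
= 0.06477 nm

0.06477


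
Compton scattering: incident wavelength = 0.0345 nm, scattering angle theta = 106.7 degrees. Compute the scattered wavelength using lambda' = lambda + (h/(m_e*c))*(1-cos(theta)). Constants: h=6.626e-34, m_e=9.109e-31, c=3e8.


Compton wavelength: h/(m_e*c) = 2.4247e-12 m
d_lambda = 2.4247e-12 * (1 - cos(106.7 deg))
= 2.4247e-12 * 1.287361
= 3.1215e-12 m = 0.003121 nm
lambda' = 0.0345 + 0.003121
= 0.037621 nm

0.037621


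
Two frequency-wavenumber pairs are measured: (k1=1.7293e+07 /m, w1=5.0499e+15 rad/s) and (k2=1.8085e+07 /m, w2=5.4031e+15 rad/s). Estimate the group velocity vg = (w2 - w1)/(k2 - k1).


vg = (w2 - w1) / (k2 - k1)
= (5.4031e+15 - 5.0499e+15) / (1.8085e+07 - 1.7293e+07)
= 3.5320e+14 / 7.9200e+05
= 4.4596e+08 m/s

4.4596e+08


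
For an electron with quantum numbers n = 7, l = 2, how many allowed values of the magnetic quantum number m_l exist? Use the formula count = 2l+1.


m_l ranges from -l to +l in integer steps
So m_l goes from -2 to +2
Count = 2l + 1 = 2*2 + 1
= 5

5


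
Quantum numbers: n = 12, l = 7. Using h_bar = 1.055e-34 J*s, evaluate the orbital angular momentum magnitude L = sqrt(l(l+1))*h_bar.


L = sqrt(l*(l+1)) * h_bar
= sqrt(7 * 8) * 1.055e-34
= sqrt(56) * 1.055e-34
= 7.4833 * 1.055e-34
= 7.8949e-34 J*s

7.8949e-34


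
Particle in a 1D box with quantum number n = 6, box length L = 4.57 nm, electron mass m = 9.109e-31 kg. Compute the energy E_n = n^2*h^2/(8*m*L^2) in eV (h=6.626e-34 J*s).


E = n^2 * h^2 / (8 * m * L^2)
= 6^2 * (6.626e-34)^2 / (8 * 9.109e-31 * (4.57e-9)^2)
= 36 * 4.3904e-67 / (8 * 9.109e-31 * 2.0885e-17)
= 1.0385e-19 J
= 0.6483 eV

0.6483


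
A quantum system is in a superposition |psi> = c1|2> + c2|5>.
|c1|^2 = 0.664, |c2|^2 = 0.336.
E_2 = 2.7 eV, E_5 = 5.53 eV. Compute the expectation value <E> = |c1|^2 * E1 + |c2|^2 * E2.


<E> = |c1|^2 * E1 + |c2|^2 * E2
= 0.664 * 2.7 + 0.336 * 5.53
= 1.7928 + 1.8581
= 3.6509 eV

3.6509


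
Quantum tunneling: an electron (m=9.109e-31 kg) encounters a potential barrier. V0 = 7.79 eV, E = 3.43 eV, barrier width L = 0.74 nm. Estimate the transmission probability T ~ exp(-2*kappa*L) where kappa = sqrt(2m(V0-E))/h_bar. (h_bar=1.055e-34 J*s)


V0 - E = 4.36 eV = 6.9847e-19 J
kappa = sqrt(2 * m * (V0-E)) / h_bar
= sqrt(2 * 9.109e-31 * 6.9847e-19) / 1.055e-34
= 1.0692e+10 /m
2*kappa*L = 2 * 1.0692e+10 * 0.74e-9
= 15.8246
T = exp(-15.8246) = 1.341041e-07

1.341041e-07


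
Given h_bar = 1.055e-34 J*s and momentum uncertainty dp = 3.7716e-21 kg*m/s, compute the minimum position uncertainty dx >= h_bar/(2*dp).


dx = h_bar / (2 * dp)
= 1.055e-34 / (2 * 3.7716e-21)
= 1.055e-34 / 7.5432e-21
= 1.3986e-14 m

1.3986e-14


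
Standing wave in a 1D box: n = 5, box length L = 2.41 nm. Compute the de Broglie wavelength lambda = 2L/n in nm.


lambda = 2L / n
= 2 * 2.41 / 5
= 4.82 / 5
= 0.964 nm

0.964


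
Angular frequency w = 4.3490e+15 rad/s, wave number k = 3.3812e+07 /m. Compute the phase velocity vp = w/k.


vp = w / k
= 4.3490e+15 / 3.3812e+07
= 1.2862e+08 m/s

1.2862e+08


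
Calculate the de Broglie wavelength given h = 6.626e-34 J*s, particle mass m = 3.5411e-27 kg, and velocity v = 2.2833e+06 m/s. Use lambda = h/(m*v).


lambda = h / (m * v)
= 6.626e-34 / (3.5411e-27 * 2.2833e+06)
= 6.626e-34 / 8.0854e-21
= 8.1950e-14 m

8.1950e-14


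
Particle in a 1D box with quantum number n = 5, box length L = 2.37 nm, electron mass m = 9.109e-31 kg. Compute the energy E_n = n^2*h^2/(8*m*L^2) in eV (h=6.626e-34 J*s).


E = n^2 * h^2 / (8 * m * L^2)
= 5^2 * (6.626e-34)^2 / (8 * 9.109e-31 * (2.37e-9)^2)
= 25 * 4.3904e-67 / (8 * 9.109e-31 * 5.6169e-18)
= 2.6815e-19 J
= 1.6739 eV

1.6739


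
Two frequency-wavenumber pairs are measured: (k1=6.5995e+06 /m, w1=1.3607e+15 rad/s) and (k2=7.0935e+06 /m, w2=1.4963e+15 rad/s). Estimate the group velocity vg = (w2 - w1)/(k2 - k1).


vg = (w2 - w1) / (k2 - k1)
= (1.4963e+15 - 1.3607e+15) / (7.0935e+06 - 6.5995e+06)
= 1.3560e+14 / 4.9400e+05
= 2.7449e+08 m/s

2.7449e+08


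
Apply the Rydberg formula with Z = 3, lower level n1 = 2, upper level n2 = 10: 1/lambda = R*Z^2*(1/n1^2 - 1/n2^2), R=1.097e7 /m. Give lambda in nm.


1/lambda = R * Z^2 * (1/n1^2 - 1/n2^2)
= 1.097e7 * 3^2 * (1/2^2 - 1/10^2)
= 1.097e7 * 9 * (0.25 - 0.01)
= 2.3695e+07 /m
lambda = 1 / 2.3695e+07
= 42.2026 nm

42.2026


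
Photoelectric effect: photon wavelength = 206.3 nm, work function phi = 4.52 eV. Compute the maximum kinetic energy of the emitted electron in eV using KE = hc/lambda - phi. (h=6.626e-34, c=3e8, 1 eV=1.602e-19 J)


E_photon = hc / lambda
= (6.626e-34)(3e8) / (206.3e-9)
= 9.6355e-19 J
= 6.0147 eV
KE = E_photon - phi
= 6.0147 - 4.52
= 1.4947 eV

1.4947


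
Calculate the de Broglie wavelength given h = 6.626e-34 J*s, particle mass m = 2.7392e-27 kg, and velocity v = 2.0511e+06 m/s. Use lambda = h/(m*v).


lambda = h / (m * v)
= 6.626e-34 / (2.7392e-27 * 2.0511e+06)
= 6.626e-34 / 5.6184e-21
= 1.1793e-13 m

1.1793e-13


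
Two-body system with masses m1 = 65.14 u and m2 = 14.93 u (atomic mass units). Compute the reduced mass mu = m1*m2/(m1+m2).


mu = m1 * m2 / (m1 + m2)
= 65.14 * 14.93 / (65.14 + 14.93)
= 972.5402 / 80.07
= 12.1461 u

12.1461


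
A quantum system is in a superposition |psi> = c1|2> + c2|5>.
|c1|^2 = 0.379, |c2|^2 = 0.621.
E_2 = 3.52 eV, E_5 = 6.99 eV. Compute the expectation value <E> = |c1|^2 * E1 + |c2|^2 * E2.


<E> = |c1|^2 * E1 + |c2|^2 * E2
= 0.379 * 3.52 + 0.621 * 6.99
= 1.3341 + 4.3408
= 5.6749 eV

5.6749


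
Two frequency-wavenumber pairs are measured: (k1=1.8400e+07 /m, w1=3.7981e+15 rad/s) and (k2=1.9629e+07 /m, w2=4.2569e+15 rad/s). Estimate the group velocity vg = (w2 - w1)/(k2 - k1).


vg = (w2 - w1) / (k2 - k1)
= (4.2569e+15 - 3.7981e+15) / (1.9629e+07 - 1.8400e+07)
= 4.5880e+14 / 1.2290e+06
= 3.7331e+08 m/s

3.7331e+08


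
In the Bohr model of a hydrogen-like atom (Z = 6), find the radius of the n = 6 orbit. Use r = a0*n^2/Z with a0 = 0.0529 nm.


r = a0 * n^2 / Z
= 0.0529 * 6^2 / 6
= 0.0529 * 36 / 6
= 0.3174 nm

0.3174


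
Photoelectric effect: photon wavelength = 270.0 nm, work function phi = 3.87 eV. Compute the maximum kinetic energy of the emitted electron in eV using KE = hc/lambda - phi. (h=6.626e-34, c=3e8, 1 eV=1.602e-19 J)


E_photon = hc / lambda
= (6.626e-34)(3e8) / (270.0e-9)
= 7.3622e-19 J
= 4.5956 eV
KE = E_photon - phi
= 4.5956 - 3.87
= 0.7256 eV

0.7256


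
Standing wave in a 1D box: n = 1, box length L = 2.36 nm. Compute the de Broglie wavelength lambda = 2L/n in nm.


lambda = 2L / n
= 2 * 2.36 / 1
= 4.72 / 1
= 4.72 nm

4.72


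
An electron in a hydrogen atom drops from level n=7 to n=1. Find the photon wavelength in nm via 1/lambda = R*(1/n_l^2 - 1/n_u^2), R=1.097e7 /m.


1/lambda = R * (1/n_l^2 - 1/n_u^2)
= 1.097e7 * (1/1^2 - 1/7^2)
= 1.097e7 * (1.0 - 0.020408)
= 1.097e7 * 0.979592
= 1.0746e+07 /m
lambda = 1 / 1.0746e+07 = 93.0568 nm

93.0568


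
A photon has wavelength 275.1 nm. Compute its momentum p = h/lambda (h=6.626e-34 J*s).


p = h / lambda
= 6.626e-34 / (275.1e-9)
= 6.626e-34 / 2.7510e-07
= 2.4086e-27 kg*m/s

2.4086e-27


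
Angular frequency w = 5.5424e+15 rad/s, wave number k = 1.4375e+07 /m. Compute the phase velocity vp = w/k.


vp = w / k
= 5.5424e+15 / 1.4375e+07
= 3.8556e+08 m/s

3.8556e+08


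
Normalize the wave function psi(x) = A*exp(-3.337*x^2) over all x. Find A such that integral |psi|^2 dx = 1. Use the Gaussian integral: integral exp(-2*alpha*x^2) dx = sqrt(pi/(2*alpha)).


integral |psi|^2 dx = A^2 * sqrt(pi/(2*alpha)) = 1
A^2 = sqrt(2*alpha/pi)
= sqrt(2 * 3.337 / pi)
= 1.457532
A = sqrt(1.457532)
= 1.2073

1.2073


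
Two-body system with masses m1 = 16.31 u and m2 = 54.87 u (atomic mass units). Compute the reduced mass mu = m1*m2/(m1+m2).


mu = m1 * m2 / (m1 + m2)
= 16.31 * 54.87 / (16.31 + 54.87)
= 894.9297 / 71.18
= 12.5728 u

12.5728


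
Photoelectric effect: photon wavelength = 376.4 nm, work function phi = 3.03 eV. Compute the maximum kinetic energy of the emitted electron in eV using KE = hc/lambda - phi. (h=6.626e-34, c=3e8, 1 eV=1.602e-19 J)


E_photon = hc / lambda
= (6.626e-34)(3e8) / (376.4e-9)
= 5.2811e-19 J
= 3.2966 eV
KE = E_photon - phi
= 3.2966 - 3.03
= 0.2666 eV

0.2666


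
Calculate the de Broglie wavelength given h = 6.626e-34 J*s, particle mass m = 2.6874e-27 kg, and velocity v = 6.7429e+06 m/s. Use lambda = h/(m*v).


lambda = h / (m * v)
= 6.626e-34 / (2.6874e-27 * 6.7429e+06)
= 6.626e-34 / 1.8121e-20
= 3.6566e-14 m

3.6566e-14


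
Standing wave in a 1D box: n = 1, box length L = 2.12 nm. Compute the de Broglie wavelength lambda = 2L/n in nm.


lambda = 2L / n
= 2 * 2.12 / 1
= 4.24 / 1
= 4.24 nm

4.24


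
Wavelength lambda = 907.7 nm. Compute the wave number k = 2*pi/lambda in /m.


k = 2 * pi / lambda
= 6.2832 / (907.7e-9)
= 6.2832 / 9.0770e-07
= 6.9221e+06 /m

6.9221e+06


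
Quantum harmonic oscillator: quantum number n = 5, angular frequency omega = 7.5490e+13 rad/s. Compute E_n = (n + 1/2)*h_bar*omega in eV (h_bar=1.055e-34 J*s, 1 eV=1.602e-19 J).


E = (n + 1/2) * h_bar * omega
= (5 + 0.5) * 1.055e-34 * 7.5490e+13
= 5.5 * 7.9642e-21
= 4.3803e-20 J
= 0.2734 eV

0.2734


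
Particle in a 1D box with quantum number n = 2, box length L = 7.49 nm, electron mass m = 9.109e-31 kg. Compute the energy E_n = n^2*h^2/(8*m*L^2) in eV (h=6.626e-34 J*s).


E = n^2 * h^2 / (8 * m * L^2)
= 2^2 * (6.626e-34)^2 / (8 * 9.109e-31 * (7.49e-9)^2)
= 4 * 4.3904e-67 / (8 * 9.109e-31 * 5.6100e-17)
= 4.2957e-21 J
= 0.0268 eV

0.0268


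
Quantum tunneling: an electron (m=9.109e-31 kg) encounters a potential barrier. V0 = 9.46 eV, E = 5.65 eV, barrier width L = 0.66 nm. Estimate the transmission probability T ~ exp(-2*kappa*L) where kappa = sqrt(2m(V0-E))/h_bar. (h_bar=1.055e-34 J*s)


V0 - E = 3.81 eV = 6.1036e-19 J
kappa = sqrt(2 * m * (V0-E)) / h_bar
= sqrt(2 * 9.109e-31 * 6.1036e-19) / 1.055e-34
= 9.9952e+09 /m
2*kappa*L = 2 * 9.9952e+09 * 0.66e-9
= 13.1937
T = exp(-13.1937) = 1.862356e-06

1.862356e-06


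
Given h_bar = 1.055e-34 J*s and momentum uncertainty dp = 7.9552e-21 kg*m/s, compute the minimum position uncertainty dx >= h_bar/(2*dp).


dx = h_bar / (2 * dp)
= 1.055e-34 / (2 * 7.9552e-21)
= 1.055e-34 / 1.5910e-20
= 6.6309e-15 m

6.6309e-15


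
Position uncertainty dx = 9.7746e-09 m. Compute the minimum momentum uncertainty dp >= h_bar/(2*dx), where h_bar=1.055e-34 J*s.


dp = h_bar / (2 * dx)
= 1.055e-34 / (2 * 9.7746e-09)
= 1.055e-34 / 1.9549e-08
= 5.3966e-27 kg*m/s

5.3966e-27


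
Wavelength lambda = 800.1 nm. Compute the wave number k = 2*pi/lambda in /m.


k = 2 * pi / lambda
= 6.2832 / (800.1e-9)
= 6.2832 / 8.0010e-07
= 7.8530e+06 /m

7.8530e+06


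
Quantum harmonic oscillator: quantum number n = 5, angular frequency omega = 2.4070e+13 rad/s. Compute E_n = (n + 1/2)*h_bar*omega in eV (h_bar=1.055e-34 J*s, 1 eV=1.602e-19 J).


E = (n + 1/2) * h_bar * omega
= (5 + 0.5) * 1.055e-34 * 2.4070e+13
= 5.5 * 2.5394e-21
= 1.3967e-20 J
= 0.0872 eV

0.0872


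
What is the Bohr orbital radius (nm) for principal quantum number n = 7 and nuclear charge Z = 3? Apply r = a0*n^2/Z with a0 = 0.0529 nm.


r = a0 * n^2 / Z
= 0.0529 * 7^2 / 3
= 0.0529 * 49 / 3
= 0.864 nm

0.864


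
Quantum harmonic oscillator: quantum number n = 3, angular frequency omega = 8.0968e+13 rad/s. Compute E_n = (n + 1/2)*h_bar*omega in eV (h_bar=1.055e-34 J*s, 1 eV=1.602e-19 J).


E = (n + 1/2) * h_bar * omega
= (3 + 0.5) * 1.055e-34 * 8.0968e+13
= 3.5 * 8.5421e-21
= 2.9897e-20 J
= 0.1866 eV

0.1866


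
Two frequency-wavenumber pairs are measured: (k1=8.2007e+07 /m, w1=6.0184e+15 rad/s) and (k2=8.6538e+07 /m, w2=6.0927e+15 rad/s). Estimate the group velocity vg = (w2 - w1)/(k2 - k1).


vg = (w2 - w1) / (k2 - k1)
= (6.0927e+15 - 6.0184e+15) / (8.6538e+07 - 8.2007e+07)
= 7.4300e+13 / 4.5310e+06
= 1.6398e+07 m/s

1.6398e+07


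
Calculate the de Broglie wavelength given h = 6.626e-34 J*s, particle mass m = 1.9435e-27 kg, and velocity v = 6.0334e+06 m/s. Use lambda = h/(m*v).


lambda = h / (m * v)
= 6.626e-34 / (1.9435e-27 * 6.0334e+06)
= 6.626e-34 / 1.1726e-20
= 5.6507e-14 m

5.6507e-14


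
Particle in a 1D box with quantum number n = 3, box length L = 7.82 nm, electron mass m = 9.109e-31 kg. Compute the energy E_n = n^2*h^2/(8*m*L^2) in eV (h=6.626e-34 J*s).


E = n^2 * h^2 / (8 * m * L^2)
= 3^2 * (6.626e-34)^2 / (8 * 9.109e-31 * (7.82e-9)^2)
= 9 * 4.3904e-67 / (8 * 9.109e-31 * 6.1152e-17)
= 8.8669e-21 J
= 0.0553 eV

0.0553


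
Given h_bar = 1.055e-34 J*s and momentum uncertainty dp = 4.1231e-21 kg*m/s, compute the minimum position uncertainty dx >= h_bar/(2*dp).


dx = h_bar / (2 * dp)
= 1.055e-34 / (2 * 4.1231e-21)
= 1.055e-34 / 8.2462e-21
= 1.2794e-14 m

1.2794e-14


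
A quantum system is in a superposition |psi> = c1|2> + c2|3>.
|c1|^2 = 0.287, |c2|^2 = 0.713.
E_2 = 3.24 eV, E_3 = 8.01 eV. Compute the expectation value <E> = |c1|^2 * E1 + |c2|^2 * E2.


<E> = |c1|^2 * E1 + |c2|^2 * E2
= 0.287 * 3.24 + 0.713 * 8.01
= 0.9299 + 5.7111
= 6.641 eV

6.641


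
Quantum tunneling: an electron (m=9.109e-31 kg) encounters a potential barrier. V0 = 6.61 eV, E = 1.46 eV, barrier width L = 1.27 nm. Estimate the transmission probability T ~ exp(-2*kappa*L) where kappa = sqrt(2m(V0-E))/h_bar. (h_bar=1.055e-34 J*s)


V0 - E = 5.15 eV = 8.2503e-19 J
kappa = sqrt(2 * m * (V0-E)) / h_bar
= sqrt(2 * 9.109e-31 * 8.2503e-19) / 1.055e-34
= 1.1621e+10 /m
2*kappa*L = 2 * 1.1621e+10 * 1.27e-9
= 29.5166
T = exp(-29.5166) = 1.517397e-13

1.517397e-13


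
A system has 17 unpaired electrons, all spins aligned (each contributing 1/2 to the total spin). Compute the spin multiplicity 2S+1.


Total spin S = N * (1/2) = 17 * 0.5 = 8.5
Spin multiplicity = 2S + 1
= 2 * 8.5 + 1
= 18

18


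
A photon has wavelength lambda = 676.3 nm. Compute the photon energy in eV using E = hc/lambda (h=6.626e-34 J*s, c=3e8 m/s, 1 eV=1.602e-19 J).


E = hc / lambda
= (6.626e-34)(3e8) / (676.3e-9)
= 1.9878e-25 / 6.7630e-07
= 2.9392e-19 J
Converting to eV: 2.9392e-19 / 1.602e-19
= 1.8347 eV

1.8347


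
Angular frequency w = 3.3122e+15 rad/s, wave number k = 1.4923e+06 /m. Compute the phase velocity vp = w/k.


vp = w / k
= 3.3122e+15 / 1.4923e+06
= 2.2195e+09 m/s

2.2195e+09


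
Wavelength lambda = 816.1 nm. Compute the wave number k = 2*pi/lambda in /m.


k = 2 * pi / lambda
= 6.2832 / (816.1e-9)
= 6.2832 / 8.1610e-07
= 7.6990e+06 /m

7.6990e+06


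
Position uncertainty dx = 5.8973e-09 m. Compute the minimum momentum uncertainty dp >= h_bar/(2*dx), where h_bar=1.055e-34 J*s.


dp = h_bar / (2 * dx)
= 1.055e-34 / (2 * 5.8973e-09)
= 1.055e-34 / 1.1795e-08
= 8.9448e-27 kg*m/s

8.9448e-27


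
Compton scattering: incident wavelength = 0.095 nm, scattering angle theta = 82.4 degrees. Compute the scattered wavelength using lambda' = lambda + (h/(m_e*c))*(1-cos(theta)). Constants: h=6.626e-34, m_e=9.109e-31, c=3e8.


Compton wavelength: h/(m_e*c) = 2.4247e-12 m
d_lambda = 2.4247e-12 * (1 - cos(82.4 deg))
= 2.4247e-12 * 0.867744
= 2.1040e-12 m = 0.002104 nm
lambda' = 0.095 + 0.002104
= 0.097104 nm

0.097104


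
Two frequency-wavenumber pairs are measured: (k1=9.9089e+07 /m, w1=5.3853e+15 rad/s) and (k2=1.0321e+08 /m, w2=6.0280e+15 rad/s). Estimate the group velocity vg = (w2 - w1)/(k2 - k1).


vg = (w2 - w1) / (k2 - k1)
= (6.0280e+15 - 5.3853e+15) / (1.0321e+08 - 9.9089e+07)
= 6.4270e+14 / 4.1210e+06
= 1.5596e+08 m/s

1.5596e+08


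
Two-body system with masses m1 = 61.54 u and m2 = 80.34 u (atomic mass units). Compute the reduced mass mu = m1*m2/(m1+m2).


mu = m1 * m2 / (m1 + m2)
= 61.54 * 80.34 / (61.54 + 80.34)
= 4944.1236 / 141.88
= 34.8472 u

34.8472


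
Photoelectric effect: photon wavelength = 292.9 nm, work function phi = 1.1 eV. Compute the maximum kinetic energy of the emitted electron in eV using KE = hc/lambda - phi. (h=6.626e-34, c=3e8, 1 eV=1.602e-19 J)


E_photon = hc / lambda
= (6.626e-34)(3e8) / (292.9e-9)
= 6.7866e-19 J
= 4.2363 eV
KE = E_photon - phi
= 4.2363 - 1.1
= 3.1363 eV

3.1363


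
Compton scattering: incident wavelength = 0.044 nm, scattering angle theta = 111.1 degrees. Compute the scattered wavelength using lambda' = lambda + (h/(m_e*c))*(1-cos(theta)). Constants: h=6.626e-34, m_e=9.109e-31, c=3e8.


Compton wavelength: h/(m_e*c) = 2.4247e-12 m
d_lambda = 2.4247e-12 * (1 - cos(111.1 deg))
= 2.4247e-12 * 1.359997
= 3.2976e-12 m = 0.003298 nm
lambda' = 0.044 + 0.003298
= 0.047298 nm

0.047298


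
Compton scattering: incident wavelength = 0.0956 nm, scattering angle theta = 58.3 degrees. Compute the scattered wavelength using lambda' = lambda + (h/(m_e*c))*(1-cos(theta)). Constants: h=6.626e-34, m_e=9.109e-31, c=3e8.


Compton wavelength: h/(m_e*c) = 2.4247e-12 m
d_lambda = 2.4247e-12 * (1 - cos(58.3 deg))
= 2.4247e-12 * 0.474528
= 1.1506e-12 m = 0.001151 nm
lambda' = 0.0956 + 0.001151
= 0.096751 nm

0.096751


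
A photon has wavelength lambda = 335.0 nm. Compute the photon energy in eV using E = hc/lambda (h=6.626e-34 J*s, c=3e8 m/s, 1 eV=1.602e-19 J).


E = hc / lambda
= (6.626e-34)(3e8) / (335.0e-9)
= 1.9878e-25 / 3.3500e-07
= 5.9337e-19 J
Converting to eV: 5.9337e-19 / 1.602e-19
= 3.704 eV

3.704


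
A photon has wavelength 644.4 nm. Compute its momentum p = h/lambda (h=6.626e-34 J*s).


p = h / lambda
= 6.626e-34 / (644.4e-9)
= 6.626e-34 / 6.4440e-07
= 1.0282e-27 kg*m/s

1.0282e-27


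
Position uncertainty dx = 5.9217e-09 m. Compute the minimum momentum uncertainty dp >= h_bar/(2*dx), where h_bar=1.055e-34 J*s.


dp = h_bar / (2 * dx)
= 1.055e-34 / (2 * 5.9217e-09)
= 1.055e-34 / 1.1843e-08
= 8.9079e-27 kg*m/s

8.9079e-27


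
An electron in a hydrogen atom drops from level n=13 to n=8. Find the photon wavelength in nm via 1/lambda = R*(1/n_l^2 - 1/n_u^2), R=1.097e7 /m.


1/lambda = R * (1/n_l^2 - 1/n_u^2)
= 1.097e7 * (1/8^2 - 1/13^2)
= 1.097e7 * (0.015625 - 0.005917)
= 1.097e7 * 0.009708
= 1.0650e+05 /m
lambda = 1 / 1.0650e+05 = 9390.1116 nm

9390.1116


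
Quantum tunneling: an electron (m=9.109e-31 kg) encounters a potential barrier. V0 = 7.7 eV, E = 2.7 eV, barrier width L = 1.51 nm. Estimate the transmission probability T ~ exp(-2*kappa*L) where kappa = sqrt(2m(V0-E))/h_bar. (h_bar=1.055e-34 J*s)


V0 - E = 5.0 eV = 8.0100e-19 J
kappa = sqrt(2 * m * (V0-E)) / h_bar
= sqrt(2 * 9.109e-31 * 8.0100e-19) / 1.055e-34
= 1.1450e+10 /m
2*kappa*L = 2 * 1.1450e+10 * 1.51e-9
= 34.5797
T = exp(-34.5797) = 9.599125e-16

9.599125e-16


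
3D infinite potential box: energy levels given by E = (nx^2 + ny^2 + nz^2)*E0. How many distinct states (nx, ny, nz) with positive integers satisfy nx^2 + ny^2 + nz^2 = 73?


Enumerate all (nx, ny, nz) with nx^2 + ny^2 + nz^2 = 73:
(1,6,6)
(6,1,6)
(6,6,1)
Total degeneracy = 3

3


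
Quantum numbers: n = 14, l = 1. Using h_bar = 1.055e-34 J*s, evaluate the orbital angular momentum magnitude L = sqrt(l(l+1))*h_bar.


L = sqrt(l*(l+1)) * h_bar
= sqrt(1 * 2) * 1.055e-34
= sqrt(2) * 1.055e-34
= 1.4142 * 1.055e-34
= 1.4920e-34 J*s

1.4920e-34


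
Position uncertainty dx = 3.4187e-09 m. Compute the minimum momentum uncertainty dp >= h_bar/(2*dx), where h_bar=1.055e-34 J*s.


dp = h_bar / (2 * dx)
= 1.055e-34 / (2 * 3.4187e-09)
= 1.055e-34 / 6.8374e-09
= 1.5430e-26 kg*m/s

1.5430e-26


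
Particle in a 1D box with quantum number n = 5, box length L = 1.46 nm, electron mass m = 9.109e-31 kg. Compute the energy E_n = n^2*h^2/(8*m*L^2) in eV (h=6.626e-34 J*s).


E = n^2 * h^2 / (8 * m * L^2)
= 5^2 * (6.626e-34)^2 / (8 * 9.109e-31 * (1.46e-9)^2)
= 25 * 4.3904e-67 / (8 * 9.109e-31 * 2.1316e-18)
= 7.0660e-19 J
= 4.4108 eV

4.4108


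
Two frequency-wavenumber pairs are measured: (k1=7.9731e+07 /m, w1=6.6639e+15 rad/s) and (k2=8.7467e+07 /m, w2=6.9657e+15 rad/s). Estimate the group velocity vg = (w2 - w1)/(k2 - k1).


vg = (w2 - w1) / (k2 - k1)
= (6.9657e+15 - 6.6639e+15) / (8.7467e+07 - 7.9731e+07)
= 3.0180e+14 / 7.7360e+06
= 3.9012e+07 m/s

3.9012e+07


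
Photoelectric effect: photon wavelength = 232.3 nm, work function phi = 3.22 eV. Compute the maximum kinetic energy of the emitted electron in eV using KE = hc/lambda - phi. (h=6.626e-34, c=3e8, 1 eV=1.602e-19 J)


E_photon = hc / lambda
= (6.626e-34)(3e8) / (232.3e-9)
= 8.5570e-19 J
= 5.3415 eV
KE = E_photon - phi
= 5.3415 - 3.22
= 2.1215 eV

2.1215


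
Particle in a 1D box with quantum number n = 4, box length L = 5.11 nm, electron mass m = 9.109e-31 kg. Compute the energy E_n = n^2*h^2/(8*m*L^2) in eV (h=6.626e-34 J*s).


E = n^2 * h^2 / (8 * m * L^2)
= 4^2 * (6.626e-34)^2 / (8 * 9.109e-31 * (5.11e-9)^2)
= 16 * 4.3904e-67 / (8 * 9.109e-31 * 2.6112e-17)
= 3.6916e-20 J
= 0.2304 eV

0.2304


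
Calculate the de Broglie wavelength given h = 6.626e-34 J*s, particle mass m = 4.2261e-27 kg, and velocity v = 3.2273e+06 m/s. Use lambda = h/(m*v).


lambda = h / (m * v)
= 6.626e-34 / (4.2261e-27 * 3.2273e+06)
= 6.626e-34 / 1.3639e-20
= 4.8582e-14 m

4.8582e-14


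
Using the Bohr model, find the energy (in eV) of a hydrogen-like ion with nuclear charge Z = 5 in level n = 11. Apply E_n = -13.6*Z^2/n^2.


E_n = -13.6 * Z^2 / n^2
= -13.6 * 5^2 / 11^2
= -13.6 * 25 / 121
= -2.8099 eV

-2.8099


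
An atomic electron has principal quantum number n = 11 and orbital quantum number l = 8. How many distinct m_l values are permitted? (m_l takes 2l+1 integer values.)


m_l ranges from -l to +l in integer steps
So m_l goes from -8 to +8
Count = 2l + 1 = 2*8 + 1
= 17

17


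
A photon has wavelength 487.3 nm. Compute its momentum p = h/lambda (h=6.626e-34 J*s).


p = h / lambda
= 6.626e-34 / (487.3e-9)
= 6.626e-34 / 4.8730e-07
= 1.3597e-27 kg*m/s

1.3597e-27


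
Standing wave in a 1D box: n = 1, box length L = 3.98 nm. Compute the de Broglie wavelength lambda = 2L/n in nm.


lambda = 2L / n
= 2 * 3.98 / 1
= 7.96 / 1
= 7.96 nm

7.96


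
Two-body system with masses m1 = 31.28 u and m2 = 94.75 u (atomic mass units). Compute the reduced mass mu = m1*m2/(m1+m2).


mu = m1 * m2 / (m1 + m2)
= 31.28 * 94.75 / (31.28 + 94.75)
= 2963.78 / 126.03
= 23.5165 u

23.5165


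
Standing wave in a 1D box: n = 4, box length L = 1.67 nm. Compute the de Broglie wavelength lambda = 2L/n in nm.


lambda = 2L / n
= 2 * 1.67 / 4
= 3.34 / 4
= 0.835 nm

0.835


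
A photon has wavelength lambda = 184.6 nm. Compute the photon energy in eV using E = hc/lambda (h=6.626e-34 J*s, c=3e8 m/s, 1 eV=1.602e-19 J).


E = hc / lambda
= (6.626e-34)(3e8) / (184.6e-9)
= 1.9878e-25 / 1.8460e-07
= 1.0768e-18 J
Converting to eV: 1.0768e-18 / 1.602e-19
= 6.7217 eV

6.7217


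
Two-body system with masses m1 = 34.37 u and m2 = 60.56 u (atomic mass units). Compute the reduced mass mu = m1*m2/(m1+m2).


mu = m1 * m2 / (m1 + m2)
= 34.37 * 60.56 / (34.37 + 60.56)
= 2081.4472 / 94.93
= 21.9261 u

21.9261


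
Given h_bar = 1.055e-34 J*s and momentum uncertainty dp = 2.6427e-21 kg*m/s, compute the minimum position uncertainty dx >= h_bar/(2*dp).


dx = h_bar / (2 * dp)
= 1.055e-34 / (2 * 2.6427e-21)
= 1.055e-34 / 5.2854e-21
= 1.9961e-14 m

1.9961e-14


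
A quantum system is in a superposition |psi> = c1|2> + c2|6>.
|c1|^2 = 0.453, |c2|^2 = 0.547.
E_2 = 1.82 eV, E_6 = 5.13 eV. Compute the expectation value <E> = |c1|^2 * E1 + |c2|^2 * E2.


<E> = |c1|^2 * E1 + |c2|^2 * E2
= 0.453 * 1.82 + 0.547 * 5.13
= 0.8245 + 2.8061
= 3.6306 eV

3.6306


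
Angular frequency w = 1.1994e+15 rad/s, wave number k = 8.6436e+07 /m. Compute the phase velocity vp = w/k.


vp = w / k
= 1.1994e+15 / 8.6436e+07
= 1.3876e+07 m/s

1.3876e+07


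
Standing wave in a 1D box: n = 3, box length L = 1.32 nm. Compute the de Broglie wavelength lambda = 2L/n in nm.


lambda = 2L / n
= 2 * 1.32 / 3
= 2.64 / 3
= 0.88 nm

0.88


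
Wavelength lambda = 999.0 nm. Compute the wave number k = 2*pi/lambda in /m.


k = 2 * pi / lambda
= 6.2832 / (999.0e-9)
= 6.2832 / 9.9900e-07
= 6.2895e+06 /m

6.2895e+06


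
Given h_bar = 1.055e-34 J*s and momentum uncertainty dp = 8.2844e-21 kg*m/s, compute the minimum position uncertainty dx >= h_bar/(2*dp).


dx = h_bar / (2 * dp)
= 1.055e-34 / (2 * 8.2844e-21)
= 1.055e-34 / 1.6569e-20
= 6.3674e-15 m

6.3674e-15


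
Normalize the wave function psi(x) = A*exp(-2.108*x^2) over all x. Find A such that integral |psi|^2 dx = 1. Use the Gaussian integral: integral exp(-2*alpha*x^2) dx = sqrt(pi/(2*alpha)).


integral |psi|^2 dx = A^2 * sqrt(pi/(2*alpha)) = 1
A^2 = sqrt(2*alpha/pi)
= sqrt(2 * 2.108 / pi)
= 1.158445
A = sqrt(1.158445)
= 1.0763

1.0763


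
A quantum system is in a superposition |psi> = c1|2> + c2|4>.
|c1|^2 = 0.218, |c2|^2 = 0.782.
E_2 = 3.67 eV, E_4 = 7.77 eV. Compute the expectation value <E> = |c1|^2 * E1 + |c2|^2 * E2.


<E> = |c1|^2 * E1 + |c2|^2 * E2
= 0.218 * 3.67 + 0.782 * 7.77
= 0.8001 + 6.0761
= 6.8762 eV

6.8762


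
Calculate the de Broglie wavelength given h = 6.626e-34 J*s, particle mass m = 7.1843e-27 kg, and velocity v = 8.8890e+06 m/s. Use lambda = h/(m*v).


lambda = h / (m * v)
= 6.626e-34 / (7.1843e-27 * 8.8890e+06)
= 6.626e-34 / 6.3861e-20
= 1.0376e-14 m

1.0376e-14


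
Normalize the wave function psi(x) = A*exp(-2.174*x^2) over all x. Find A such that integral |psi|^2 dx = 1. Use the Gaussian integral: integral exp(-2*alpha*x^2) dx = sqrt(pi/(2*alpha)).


integral |psi|^2 dx = A^2 * sqrt(pi/(2*alpha)) = 1
A^2 = sqrt(2*alpha/pi)
= sqrt(2 * 2.174 / pi)
= 1.17644
A = sqrt(1.17644)
= 1.0846

1.0846


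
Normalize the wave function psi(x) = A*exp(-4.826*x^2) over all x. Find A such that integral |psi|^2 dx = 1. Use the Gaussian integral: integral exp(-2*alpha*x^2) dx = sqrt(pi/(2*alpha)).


integral |psi|^2 dx = A^2 * sqrt(pi/(2*alpha)) = 1
A^2 = sqrt(2*alpha/pi)
= sqrt(2 * 4.826 / pi)
= 1.752805
A = sqrt(1.752805)
= 1.3239

1.3239


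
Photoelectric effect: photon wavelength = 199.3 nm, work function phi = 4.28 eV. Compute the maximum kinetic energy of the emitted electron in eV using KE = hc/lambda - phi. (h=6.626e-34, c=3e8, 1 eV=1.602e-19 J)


E_photon = hc / lambda
= (6.626e-34)(3e8) / (199.3e-9)
= 9.9739e-19 J
= 6.2259 eV
KE = E_photon - phi
= 6.2259 - 4.28
= 1.9459 eV

1.9459


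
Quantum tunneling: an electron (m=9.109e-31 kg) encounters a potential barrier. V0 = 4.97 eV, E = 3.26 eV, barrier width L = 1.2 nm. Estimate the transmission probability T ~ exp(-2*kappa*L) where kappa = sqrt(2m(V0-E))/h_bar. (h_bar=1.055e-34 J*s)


V0 - E = 1.71 eV = 2.7394e-19 J
kappa = sqrt(2 * m * (V0-E)) / h_bar
= sqrt(2 * 9.109e-31 * 2.7394e-19) / 1.055e-34
= 6.6962e+09 /m
2*kappa*L = 2 * 6.6962e+09 * 1.2e-9
= 16.0708
T = exp(-16.0708) = 1.048395e-07

1.048395e-07


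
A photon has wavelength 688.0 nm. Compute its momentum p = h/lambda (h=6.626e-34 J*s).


p = h / lambda
= 6.626e-34 / (688.0e-9)
= 6.626e-34 / 6.8800e-07
= 9.6308e-28 kg*m/s

9.6308e-28


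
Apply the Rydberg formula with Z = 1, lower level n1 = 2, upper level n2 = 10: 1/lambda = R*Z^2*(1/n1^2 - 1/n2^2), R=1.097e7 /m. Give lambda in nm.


1/lambda = R * Z^2 * (1/n1^2 - 1/n2^2)
= 1.097e7 * 1^2 * (1/2^2 - 1/10^2)
= 1.097e7 * 1 * (0.25 - 0.01)
= 2.6328e+06 /m
lambda = 1 / 2.6328e+06
= 379.8238 nm

379.8238


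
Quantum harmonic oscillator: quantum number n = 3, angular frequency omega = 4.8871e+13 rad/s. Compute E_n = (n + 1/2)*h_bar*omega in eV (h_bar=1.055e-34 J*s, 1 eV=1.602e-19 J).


E = (n + 1/2) * h_bar * omega
= (3 + 0.5) * 1.055e-34 * 4.8871e+13
= 3.5 * 5.1559e-21
= 1.8046e-20 J
= 0.1126 eV

0.1126


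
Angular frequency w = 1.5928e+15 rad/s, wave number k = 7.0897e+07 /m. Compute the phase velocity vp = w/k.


vp = w / k
= 1.5928e+15 / 7.0897e+07
= 2.2466e+07 m/s

2.2466e+07


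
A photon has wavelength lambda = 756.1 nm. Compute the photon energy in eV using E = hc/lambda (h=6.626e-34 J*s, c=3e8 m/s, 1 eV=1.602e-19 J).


E = hc / lambda
= (6.626e-34)(3e8) / (756.1e-9)
= 1.9878e-25 / 7.5610e-07
= 2.6290e-19 J
Converting to eV: 2.6290e-19 / 1.602e-19
= 1.6411 eV

1.6411


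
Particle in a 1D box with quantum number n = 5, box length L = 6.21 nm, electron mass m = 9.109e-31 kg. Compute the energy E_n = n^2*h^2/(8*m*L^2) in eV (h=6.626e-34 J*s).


E = n^2 * h^2 / (8 * m * L^2)
= 5^2 * (6.626e-34)^2 / (8 * 9.109e-31 * (6.21e-9)^2)
= 25 * 4.3904e-67 / (8 * 9.109e-31 * 3.8564e-17)
= 3.9057e-20 J
= 0.2438 eV

0.2438


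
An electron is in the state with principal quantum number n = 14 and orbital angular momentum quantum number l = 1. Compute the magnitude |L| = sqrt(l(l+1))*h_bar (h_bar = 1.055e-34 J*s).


L = sqrt(l*(l+1)) * h_bar
= sqrt(1 * 2) * 1.055e-34
= sqrt(2) * 1.055e-34
= 1.4142 * 1.055e-34
= 1.4920e-34 J*s

1.4920e-34


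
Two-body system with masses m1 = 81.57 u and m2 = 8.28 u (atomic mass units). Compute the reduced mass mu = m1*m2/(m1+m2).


mu = m1 * m2 / (m1 + m2)
= 81.57 * 8.28 / (81.57 + 8.28)
= 675.3996 / 89.85
= 7.517 u

7.517


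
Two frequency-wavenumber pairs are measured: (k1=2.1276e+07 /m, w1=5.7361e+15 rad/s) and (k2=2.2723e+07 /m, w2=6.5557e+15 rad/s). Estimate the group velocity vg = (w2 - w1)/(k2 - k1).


vg = (w2 - w1) / (k2 - k1)
= (6.5557e+15 - 5.7361e+15) / (2.2723e+07 - 2.1276e+07)
= 8.1960e+14 / 1.4470e+06
= 5.6641e+08 m/s

5.6641e+08


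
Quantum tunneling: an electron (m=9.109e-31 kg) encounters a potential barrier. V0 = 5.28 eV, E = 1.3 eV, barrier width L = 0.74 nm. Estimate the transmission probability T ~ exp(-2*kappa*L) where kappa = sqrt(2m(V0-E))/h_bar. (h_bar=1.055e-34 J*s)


V0 - E = 3.98 eV = 6.3760e-19 J
kappa = sqrt(2 * m * (V0-E)) / h_bar
= sqrt(2 * 9.109e-31 * 6.3760e-19) / 1.055e-34
= 1.0216e+10 /m
2*kappa*L = 2 * 1.0216e+10 * 0.74e-9
= 15.1193
T = exp(-15.1193) = 2.714943e-07

2.714943e-07


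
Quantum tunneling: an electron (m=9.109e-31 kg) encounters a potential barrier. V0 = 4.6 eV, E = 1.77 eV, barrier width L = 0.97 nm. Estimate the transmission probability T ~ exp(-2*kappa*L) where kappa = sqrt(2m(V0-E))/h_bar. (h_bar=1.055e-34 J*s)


V0 - E = 2.83 eV = 4.5337e-19 J
kappa = sqrt(2 * m * (V0-E)) / h_bar
= sqrt(2 * 9.109e-31 * 4.5337e-19) / 1.055e-34
= 8.6143e+09 /m
2*kappa*L = 2 * 8.6143e+09 * 0.97e-9
= 16.7118
T = exp(-16.7118) = 5.522593e-08

5.522593e-08


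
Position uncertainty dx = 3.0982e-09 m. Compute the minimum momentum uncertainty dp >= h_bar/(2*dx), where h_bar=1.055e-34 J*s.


dp = h_bar / (2 * dx)
= 1.055e-34 / (2 * 3.0982e-09)
= 1.055e-34 / 6.1964e-09
= 1.7026e-26 kg*m/s

1.7026e-26


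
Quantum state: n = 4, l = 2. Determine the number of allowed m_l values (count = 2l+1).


m_l ranges from -l to +l in integer steps
So m_l goes from -2 to +2
Count = 2l + 1 = 2*2 + 1
= 5

5


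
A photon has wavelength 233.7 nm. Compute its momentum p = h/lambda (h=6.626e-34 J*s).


p = h / lambda
= 6.626e-34 / (233.7e-9)
= 6.626e-34 / 2.3370e-07
= 2.8353e-27 kg*m/s

2.8353e-27


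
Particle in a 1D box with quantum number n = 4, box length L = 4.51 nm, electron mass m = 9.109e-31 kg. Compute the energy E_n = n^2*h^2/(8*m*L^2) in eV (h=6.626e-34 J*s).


E = n^2 * h^2 / (8 * m * L^2)
= 4^2 * (6.626e-34)^2 / (8 * 9.109e-31 * (4.51e-9)^2)
= 16 * 4.3904e-67 / (8 * 9.109e-31 * 2.0340e-17)
= 4.7392e-20 J
= 0.2958 eV

0.2958


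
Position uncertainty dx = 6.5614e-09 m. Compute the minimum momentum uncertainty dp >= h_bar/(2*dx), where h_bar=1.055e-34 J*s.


dp = h_bar / (2 * dx)
= 1.055e-34 / (2 * 6.5614e-09)
= 1.055e-34 / 1.3123e-08
= 8.0394e-27 kg*m/s

8.0394e-27


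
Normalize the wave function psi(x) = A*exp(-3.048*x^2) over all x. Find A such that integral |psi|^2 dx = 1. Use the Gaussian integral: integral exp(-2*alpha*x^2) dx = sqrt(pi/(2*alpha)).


integral |psi|^2 dx = A^2 * sqrt(pi/(2*alpha)) = 1
A^2 = sqrt(2*alpha/pi)
= sqrt(2 * 3.048 / pi)
= 1.392989
A = sqrt(1.392989)
= 1.1802

1.1802


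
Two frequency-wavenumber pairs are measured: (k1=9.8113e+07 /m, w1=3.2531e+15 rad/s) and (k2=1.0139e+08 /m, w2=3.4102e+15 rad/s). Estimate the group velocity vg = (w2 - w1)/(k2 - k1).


vg = (w2 - w1) / (k2 - k1)
= (3.4102e+15 - 3.2531e+15) / (1.0139e+08 - 9.8113e+07)
= 1.5710e+14 / 3.2770e+06
= 4.7940e+07 m/s

4.7940e+07


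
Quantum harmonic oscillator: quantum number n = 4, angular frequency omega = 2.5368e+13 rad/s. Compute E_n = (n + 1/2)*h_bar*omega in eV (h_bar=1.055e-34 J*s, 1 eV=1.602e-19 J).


E = (n + 1/2) * h_bar * omega
= (4 + 0.5) * 1.055e-34 * 2.5368e+13
= 4.5 * 2.6763e-21
= 1.2043e-20 J
= 0.0752 eV

0.0752


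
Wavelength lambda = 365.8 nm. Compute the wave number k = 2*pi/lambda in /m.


k = 2 * pi / lambda
= 6.2832 / (365.8e-9)
= 6.2832 / 3.6580e-07
= 1.7177e+07 /m

1.7177e+07


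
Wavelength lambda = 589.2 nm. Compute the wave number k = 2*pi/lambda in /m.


k = 2 * pi / lambda
= 6.2832 / (589.2e-9)
= 6.2832 / 5.8920e-07
= 1.0664e+07 /m

1.0664e+07


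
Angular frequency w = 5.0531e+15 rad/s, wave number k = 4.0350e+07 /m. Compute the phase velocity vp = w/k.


vp = w / k
= 5.0531e+15 / 4.0350e+07
= 1.2523e+08 m/s

1.2523e+08


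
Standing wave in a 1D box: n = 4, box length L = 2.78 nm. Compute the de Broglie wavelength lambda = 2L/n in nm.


lambda = 2L / n
= 2 * 2.78 / 4
= 5.56 / 4
= 1.39 nm

1.39


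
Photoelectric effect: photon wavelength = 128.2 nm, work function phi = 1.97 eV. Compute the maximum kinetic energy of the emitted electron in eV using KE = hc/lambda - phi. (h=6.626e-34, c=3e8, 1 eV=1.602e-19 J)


E_photon = hc / lambda
= (6.626e-34)(3e8) / (128.2e-9)
= 1.5505e-18 J
= 9.6788 eV
KE = E_photon - phi
= 9.6788 - 1.97
= 7.7088 eV

7.7088


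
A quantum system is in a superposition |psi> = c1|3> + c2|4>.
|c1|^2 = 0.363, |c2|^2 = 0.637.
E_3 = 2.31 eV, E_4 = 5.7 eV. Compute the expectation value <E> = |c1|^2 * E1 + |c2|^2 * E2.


<E> = |c1|^2 * E1 + |c2|^2 * E2
= 0.363 * 2.31 + 0.637 * 5.7
= 0.8385 + 3.6309
= 4.4694 eV

4.4694


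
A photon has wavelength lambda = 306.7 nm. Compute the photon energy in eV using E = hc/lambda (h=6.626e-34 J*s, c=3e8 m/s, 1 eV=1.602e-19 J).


E = hc / lambda
= (6.626e-34)(3e8) / (306.7e-9)
= 1.9878e-25 / 3.0670e-07
= 6.4813e-19 J
Converting to eV: 6.4813e-19 / 1.602e-19
= 4.0457 eV

4.0457


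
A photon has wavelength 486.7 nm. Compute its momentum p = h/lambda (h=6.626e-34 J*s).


p = h / lambda
= 6.626e-34 / (486.7e-9)
= 6.626e-34 / 4.8670e-07
= 1.3614e-27 kg*m/s

1.3614e-27


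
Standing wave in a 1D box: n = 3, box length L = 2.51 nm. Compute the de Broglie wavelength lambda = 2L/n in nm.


lambda = 2L / n
= 2 * 2.51 / 3
= 5.02 / 3
= 1.6733 nm

1.6733


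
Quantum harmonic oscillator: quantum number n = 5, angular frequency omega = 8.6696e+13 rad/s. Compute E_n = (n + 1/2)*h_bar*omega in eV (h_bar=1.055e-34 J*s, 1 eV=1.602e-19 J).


E = (n + 1/2) * h_bar * omega
= (5 + 0.5) * 1.055e-34 * 8.6696e+13
= 5.5 * 9.1464e-21
= 5.0305e-20 J
= 0.314 eV

0.314


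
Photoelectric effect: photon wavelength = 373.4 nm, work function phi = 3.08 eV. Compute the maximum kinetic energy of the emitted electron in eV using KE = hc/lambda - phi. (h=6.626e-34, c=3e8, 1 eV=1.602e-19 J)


E_photon = hc / lambda
= (6.626e-34)(3e8) / (373.4e-9)
= 5.3235e-19 J
= 3.323 eV
KE = E_photon - phi
= 3.323 - 3.08
= 0.243 eV

0.243


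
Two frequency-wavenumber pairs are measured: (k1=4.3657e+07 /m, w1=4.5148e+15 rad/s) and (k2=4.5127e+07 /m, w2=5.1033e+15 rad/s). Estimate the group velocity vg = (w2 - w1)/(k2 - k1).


vg = (w2 - w1) / (k2 - k1)
= (5.1033e+15 - 4.5148e+15) / (4.5127e+07 - 4.3657e+07)
= 5.8850e+14 / 1.4700e+06
= 4.0034e+08 m/s

4.0034e+08


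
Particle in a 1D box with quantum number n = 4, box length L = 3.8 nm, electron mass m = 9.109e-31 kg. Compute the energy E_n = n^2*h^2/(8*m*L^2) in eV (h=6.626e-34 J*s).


E = n^2 * h^2 / (8 * m * L^2)
= 4^2 * (6.626e-34)^2 / (8 * 9.109e-31 * (3.8e-9)^2)
= 16 * 4.3904e-67 / (8 * 9.109e-31 * 1.4440e-17)
= 6.6757e-20 J
= 0.4167 eV

0.4167


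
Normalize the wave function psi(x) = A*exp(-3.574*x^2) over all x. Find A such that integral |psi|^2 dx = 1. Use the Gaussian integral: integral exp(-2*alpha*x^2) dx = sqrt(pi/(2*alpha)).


integral |psi|^2 dx = A^2 * sqrt(pi/(2*alpha)) = 1
A^2 = sqrt(2*alpha/pi)
= sqrt(2 * 3.574 / pi)
= 1.508403
A = sqrt(1.508403)
= 1.2282

1.2282
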